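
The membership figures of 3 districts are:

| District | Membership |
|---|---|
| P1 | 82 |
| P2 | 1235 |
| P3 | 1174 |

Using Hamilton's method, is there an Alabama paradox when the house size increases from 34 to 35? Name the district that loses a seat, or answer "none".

none

At 34 seats: P1 1, P2 17, P3 16.
At 35 seats: P1 1, P2 17, P3 17.
No district's allocation decreased.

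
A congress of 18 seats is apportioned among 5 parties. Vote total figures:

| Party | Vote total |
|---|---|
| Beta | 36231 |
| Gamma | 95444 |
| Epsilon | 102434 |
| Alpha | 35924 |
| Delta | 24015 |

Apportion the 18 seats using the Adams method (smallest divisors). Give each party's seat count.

Standard divisor 294048/18 ≈ 16336; standard quotas: Beta 2.218, Gamma 5.843, Epsilon 6.270, Alpha 2.199, Delta 1.470.
Rounding up gives 3, 6, 7, 3, 2 = 21 seats, so the divisor must be adjusted.
With modified divisor 18600: modified quotas Beta 1.948, Gamma 5.131, Epsilon 5.507, Alpha 1.931, Delta 1.291.
Rounding up: Beta 2, Gamma 6, Epsilon 6, Alpha 2, Delta 2 (total 18).

Beta: 2, Gamma: 6, Epsilon: 6, Alpha: 2, Delta: 2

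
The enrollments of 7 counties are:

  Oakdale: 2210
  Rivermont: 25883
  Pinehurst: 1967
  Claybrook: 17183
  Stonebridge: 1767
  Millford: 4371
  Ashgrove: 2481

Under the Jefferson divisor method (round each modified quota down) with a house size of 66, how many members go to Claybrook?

Standard divisor 55862/66 ≈ 846.394; standard quotas: Oakdale 2.611, Rivermont 30.580, Pinehurst 2.324, Claybrook 20.301, Stonebridge 2.088, Millford 5.164, Ashgrove 2.931.
Rounding down gives 2, 30, 2, 20, 2, 5, 2 = 63 seats, so the divisor must be adjusted.
With modified divisor 810: modified quotas Oakdale 2.728, Rivermont 31.954, Pinehurst 2.428, Claybrook 21.214, Stonebridge 2.181, Millford 5.396, Ashgrove 3.063.
Rounding down: Oakdale 2, Rivermont 31, Pinehurst 2, Claybrook 21, Stonebridge 2, Millford 5, Ashgrove 3 (total 66).
Claybrook receives 21.

21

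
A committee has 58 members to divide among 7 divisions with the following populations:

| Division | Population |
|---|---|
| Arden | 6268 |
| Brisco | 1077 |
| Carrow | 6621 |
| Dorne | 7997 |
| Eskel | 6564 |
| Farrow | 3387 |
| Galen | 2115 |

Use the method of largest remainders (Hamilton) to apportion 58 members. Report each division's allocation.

The standard divisor is 34029/58 ≈ 586.707.
Standard quotas: Arden 10.6834, Brisco 1.8357, Carrow 11.2850, Dorne 13.6303, Eskel 11.1879, Farrow 5.7729, Galen 3.6049.
Lower quotas: Arden 10, Brisco 1, Carrow 11, Dorne 13, Eskel 11, Farrow 5, Galen 3 (sum 54, leaving 4 seats).
Remainders in descending order: Brisco 0.8357, Farrow 0.7729, Arden 0.6834, Dorne 0.6303, Galen 0.6049, Carrow 0.2850, Eskel 0.1879.
The surplus seats go to Brisco, Farrow, Arden, Dorne.

Arden 11, Brisco 2, Carrow 11, Dorne 14, Eskel 11, Farrow 6, Galen 3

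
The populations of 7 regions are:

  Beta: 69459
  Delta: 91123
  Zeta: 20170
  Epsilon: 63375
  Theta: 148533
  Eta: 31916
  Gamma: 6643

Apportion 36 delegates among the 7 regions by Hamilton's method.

Beta 6, Delta 8, Zeta 2, Epsilon 5, Theta 12, Eta 3, Gamma 0

The standard divisor is 431219/36 ≈ 11978.306.
Standard quotas: Beta 5.7987, Delta 7.6073, Zeta 1.6839, Epsilon 5.2908, Theta 12.4002, Eta 2.6645, Gamma 0.5546.
Lower quotas: Beta 5, Delta 7, Zeta 1, Epsilon 5, Theta 12, Eta 2, Gamma 0 (sum 32, leaving 4 seats).
Remainders in descending order: Beta 0.7987, Zeta 0.6839, Eta 0.6645, Delta 0.6073, Gamma 0.5546, Theta 0.4002, Epsilon 0.2908.
The surplus seats go to Beta, Zeta, Eta, Delta.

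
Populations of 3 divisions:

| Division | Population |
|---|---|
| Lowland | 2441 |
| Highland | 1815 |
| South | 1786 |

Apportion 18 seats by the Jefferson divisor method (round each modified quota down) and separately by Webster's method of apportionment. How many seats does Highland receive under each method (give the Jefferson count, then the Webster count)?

5 and 6

Jefferson: Lowland 8, Highland 5, South 5.
Webster: Lowland 7, Highland 6, South 5.
Highland gets 5 under Jefferson and 6 under Webster.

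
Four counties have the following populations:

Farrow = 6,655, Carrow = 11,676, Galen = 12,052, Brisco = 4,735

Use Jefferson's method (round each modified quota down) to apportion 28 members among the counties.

Farrow: 5; Carrow: 9; Galen: 10; Brisco: 4

Standard divisor 35118/28 ≈ 1254.214; standard quotas: Farrow 5.306, Carrow 9.309, Galen 9.609, Brisco 3.775.
Rounding down gives 5, 9, 9, 3 = 26 seats, so the divisor must be adjusted.
With modified divisor 1176: modified quotas Farrow 5.659, Carrow 9.929, Galen 10.248, Brisco 4.026.
Rounding down: Farrow 5, Carrow 9, Galen 10, Brisco 4 (total 28).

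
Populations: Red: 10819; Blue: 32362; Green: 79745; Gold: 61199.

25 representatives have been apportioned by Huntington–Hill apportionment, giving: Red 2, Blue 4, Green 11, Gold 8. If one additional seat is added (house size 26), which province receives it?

Priority for the next seat is population ÷ (√(s·(s+1))).
Priorities: Red 4416.838, Blue 7236.363, Green 6940.911, Gold 7212.371.
Highest priority: Blue.

Blue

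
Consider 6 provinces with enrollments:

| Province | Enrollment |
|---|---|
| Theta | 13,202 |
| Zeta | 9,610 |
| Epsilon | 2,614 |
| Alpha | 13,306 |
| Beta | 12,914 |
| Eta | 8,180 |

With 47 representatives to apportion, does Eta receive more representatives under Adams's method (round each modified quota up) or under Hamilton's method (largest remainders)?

Adams

Adams: Theta 10, Zeta 8, Epsilon 2, Alpha 10, Beta 10, Eta 7.
Hamilton: Theta 10, Zeta 8, Epsilon 2, Alpha 11, Beta 10, Eta 6.
Eta gets 7 under Adams and 6 under Hamilton.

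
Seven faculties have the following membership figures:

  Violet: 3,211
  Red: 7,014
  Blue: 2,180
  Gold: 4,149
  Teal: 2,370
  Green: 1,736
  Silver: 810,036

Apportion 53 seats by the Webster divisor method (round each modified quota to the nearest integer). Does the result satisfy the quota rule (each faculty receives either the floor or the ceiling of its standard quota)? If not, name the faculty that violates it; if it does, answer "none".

Standard quotas: Violet 0.205, Red 0.448, Blue 0.139, Gold 0.265, Teal 0.151, Green 0.111, Silver 51.682.
Webster allocation: Violet 0, Red 0, Blue 0, Gold 0, Teal 0, Green 0, Silver 53.
Silver has quota 51.682 (lower 51, upper 52) but receives 53 — outside the quota interval.

Silver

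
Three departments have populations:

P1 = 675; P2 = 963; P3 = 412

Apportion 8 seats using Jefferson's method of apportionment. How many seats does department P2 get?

4

Standard divisor 2050/8 ≈ 256.25; standard quotas: P1 2.634, P2 3.758, P3 1.608.
Rounding down gives 2, 3, 1 = 6 seats, so the divisor must be adjusted.
With modified divisor 220: modified quotas P1 3.068, P2 4.377, P3 1.873.
Rounding down: P1 3, P2 4, P3 1 (total 8).
P2 receives 4.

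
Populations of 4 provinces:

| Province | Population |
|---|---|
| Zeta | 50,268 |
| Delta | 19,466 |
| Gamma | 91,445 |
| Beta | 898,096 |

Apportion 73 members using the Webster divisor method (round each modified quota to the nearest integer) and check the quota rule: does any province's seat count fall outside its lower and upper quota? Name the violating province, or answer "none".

Standard quotas: Zeta 3.464, Delta 1.342, Gamma 6.302, Beta 61.892.
Webster allocation: Zeta 3, Delta 1, Gamma 6, Beta 63.
Beta has quota 61.892 (lower 61, upper 62) but receives 63 — outside the quota interval.

Beta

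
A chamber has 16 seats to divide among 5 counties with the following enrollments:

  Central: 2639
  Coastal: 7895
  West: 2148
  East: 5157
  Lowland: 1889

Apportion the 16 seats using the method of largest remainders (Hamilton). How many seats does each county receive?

Standard divisor: 19728 ÷ 16 = 1233.
Standard quotas: Central 2.1403, Coastal 6.4031, West 1.7421, East 4.1825, Lowland 1.5320.
Lower quotas: Central 2, Coastal 6, West 1, East 4, Lowland 1 (sum 14, leaving 2 seats).
Remainders in descending order: West 0.7421, Lowland 0.5320, Coastal 0.4031, East 0.1825, Central 0.1403.
Largest remainders: West, Lowland receive the extra seats.

Central 2, Coastal 6, West 2, East 4, Lowland 2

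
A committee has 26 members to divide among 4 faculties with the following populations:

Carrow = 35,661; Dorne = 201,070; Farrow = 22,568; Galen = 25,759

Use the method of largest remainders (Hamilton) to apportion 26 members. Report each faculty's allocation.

Total 285058; standard divisor 285058/26 ≈ 10963.769.
Standard quotas: Carrow 3.2526, Dorne 18.3395, Farrow 2.0584, Galen 2.3495.
Lower quotas: Carrow 3, Dorne 18, Farrow 2, Galen 2 (sum 25, leaving 1 seat).
Remainders in descending order: Galen 0.3495, Dorne 0.3395, Carrow 0.2526, Farrow 0.0584.
Largest remainder: Galen receives the extra seat.

Carrow: 3, Dorne: 18, Farrow: 2, Galen: 3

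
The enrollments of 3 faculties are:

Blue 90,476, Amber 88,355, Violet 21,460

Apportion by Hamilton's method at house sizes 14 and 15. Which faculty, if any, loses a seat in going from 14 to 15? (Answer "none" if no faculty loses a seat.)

Violet

At 14 seats: Blue 6, Amber 6, Violet 2.
At 15 seats: Blue 7, Amber 7, Violet 1.
Violet drops from 2 to 1.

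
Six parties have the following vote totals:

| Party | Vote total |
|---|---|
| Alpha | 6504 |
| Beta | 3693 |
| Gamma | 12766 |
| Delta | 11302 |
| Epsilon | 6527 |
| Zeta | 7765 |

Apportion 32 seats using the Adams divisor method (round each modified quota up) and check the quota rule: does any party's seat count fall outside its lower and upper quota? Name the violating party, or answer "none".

none

Standard quotas: Alpha 4.286, Beta 2.434, Gamma 8.413, Delta 7.448, Epsilon 4.301, Zeta 5.117.
Adams allocation: Alpha 4, Beta 3, Gamma 8, Delta 7, Epsilon 5, Zeta 5.
Every allocation lies between the lower and upper quota.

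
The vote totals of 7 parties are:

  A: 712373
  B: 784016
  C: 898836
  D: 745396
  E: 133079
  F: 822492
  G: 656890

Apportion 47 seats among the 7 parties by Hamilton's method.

Total 4753082; standard divisor 4753082/47 ≈ 101129.404.
Standard quotas: A 7.0442, B 7.7526, C 8.8880, D 7.3707, E 1.3159, F 8.1331, G 6.4955.
Lower quotas: A 7, B 7, C 8, D 7, E 1, F 8, G 6 (sum 44, leaving 3 seats).
Remainders in descending order: C 0.8880, B 0.7526, G 0.4955, D 0.3707, E 0.3159, F 0.1331, A 0.0442.
Largest remainders: C, B, G receive the extra seats.

A 7; B 8; C 9; D 7; E 1; F 8; G 7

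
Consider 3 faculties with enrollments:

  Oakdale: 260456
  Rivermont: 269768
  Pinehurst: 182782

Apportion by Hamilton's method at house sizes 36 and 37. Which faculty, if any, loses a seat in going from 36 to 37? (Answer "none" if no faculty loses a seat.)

At 36 seats: Oakdale 13, Rivermont 14, Pinehurst 9.
At 37 seats: Oakdale 14, Rivermont 14, Pinehurst 9.
No faculty's allocation decreased.

none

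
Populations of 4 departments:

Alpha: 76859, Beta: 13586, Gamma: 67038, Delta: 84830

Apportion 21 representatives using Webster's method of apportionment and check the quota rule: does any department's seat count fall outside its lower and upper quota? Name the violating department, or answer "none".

none

Standard quotas: Alpha 6.661, Beta 1.177, Gamma 5.810, Delta 7.352.
Webster allocation: Alpha 7, Beta 1, Gamma 6, Delta 7.
Every allocation lies between the lower and upper quota.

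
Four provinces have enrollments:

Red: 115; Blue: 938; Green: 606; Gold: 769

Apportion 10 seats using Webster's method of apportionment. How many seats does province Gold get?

3

Standard divisor 2428/10 ≈ 242.8; standard quotas: Red 0.474, Blue 3.863, Green 2.496, Gold 3.167.
Rounding to the nearest integer gives 0, 4, 2, 3 = 9 seats, so the divisor must be adjusted.
With modified divisor 240: modified quotas Red 0.479, Blue 3.908, Green 2.525, Gold 3.204.
Rounding to the nearest integer: Red 0, Blue 4, Green 3, Gold 3 (total 10).
Gold receives 3.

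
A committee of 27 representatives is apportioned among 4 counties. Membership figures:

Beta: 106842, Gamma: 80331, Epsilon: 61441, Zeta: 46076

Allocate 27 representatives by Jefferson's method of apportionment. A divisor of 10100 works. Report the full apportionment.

With modified divisor 10100: modified quotas Beta 10.578, Gamma 7.954, Epsilon 6.083, Zeta 4.562.
Rounding down: Beta 10, Gamma 7, Epsilon 6, Zeta 4 (total 27).

Beta: 10, Gamma: 7, Epsilon: 6, Zeta: 4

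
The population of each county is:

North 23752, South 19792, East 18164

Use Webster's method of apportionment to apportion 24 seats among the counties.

Standard divisor 61708/24 ≈ 2571.167; standard quotas: North 9.238, South 7.698, East 7.064.
Rounding to the nearest integer gives North 9, South 8, East 7 — total 24, matching the house size, so no adjustment is needed.

North 9, South 8, East 7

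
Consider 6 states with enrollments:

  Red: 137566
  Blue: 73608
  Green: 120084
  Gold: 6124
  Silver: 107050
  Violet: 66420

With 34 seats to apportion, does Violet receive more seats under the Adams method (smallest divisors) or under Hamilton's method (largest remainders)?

Adams: Red 9, Blue 5, Green 8, Gold 1, Silver 7, Violet 4.
Hamilton: Red 9, Blue 5, Green 8, Gold 0, Silver 7, Violet 5.
Violet gets 4 under Adams and 5 under Hamilton.

Hamilton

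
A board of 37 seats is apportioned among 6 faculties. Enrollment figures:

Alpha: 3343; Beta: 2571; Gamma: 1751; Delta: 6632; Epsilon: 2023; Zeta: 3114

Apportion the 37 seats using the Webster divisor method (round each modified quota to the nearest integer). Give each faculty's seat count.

Standard divisor 19434/37 ≈ 525.243; standard quotas: Alpha 6.365, Beta 4.895, Gamma 3.334, Delta 12.627, Epsilon 3.852, Zeta 5.929.
Rounding to the nearest integer gives Alpha 6, Beta 5, Gamma 3, Delta 13, Epsilon 4, Zeta 6 — total 37, matching the house size, so no adjustment is needed.

Alpha 6, Beta 5, Gamma 3, Delta 13, Epsilon 4, Zeta 6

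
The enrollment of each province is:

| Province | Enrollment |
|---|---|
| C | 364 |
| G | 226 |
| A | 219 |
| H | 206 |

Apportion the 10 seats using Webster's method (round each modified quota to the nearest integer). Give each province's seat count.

Standard divisor 1015/10 ≈ 101.5; standard quotas: C 3.586, G 2.227, A 2.158, H 2.030.
Rounding to the nearest integer gives C 4, G 2, A 2, H 2 — total 10, matching the house size, so no adjustment is needed.

C=4, G=2, A=2, H=2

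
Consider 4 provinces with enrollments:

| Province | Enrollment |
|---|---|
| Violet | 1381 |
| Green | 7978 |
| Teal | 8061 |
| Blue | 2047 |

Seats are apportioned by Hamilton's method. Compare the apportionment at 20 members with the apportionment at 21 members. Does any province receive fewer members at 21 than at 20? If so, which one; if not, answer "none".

At 20 seats: Violet 2, Green 8, Teal 8, Blue 2.
At 21 seats: Violet 1, Green 9, Teal 9, Blue 2.
Violet drops from 2 to 1.

Violet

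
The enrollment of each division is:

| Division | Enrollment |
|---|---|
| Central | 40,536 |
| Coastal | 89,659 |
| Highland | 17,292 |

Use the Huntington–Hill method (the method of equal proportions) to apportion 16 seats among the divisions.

Central: 4, Coastal: 10, Highland: 2

With divisor 9258: modified quotas Central 4.378, Coastal 9.684, Highland 1.868.
Geometric-mean thresholds: Central √(4·5)=4.472, Coastal √(9·10)=9.487, Highland √(1·2)=1.414.
Each quota rounded against its threshold gives Central 4, Coastal 10, Highland 2 (total 16).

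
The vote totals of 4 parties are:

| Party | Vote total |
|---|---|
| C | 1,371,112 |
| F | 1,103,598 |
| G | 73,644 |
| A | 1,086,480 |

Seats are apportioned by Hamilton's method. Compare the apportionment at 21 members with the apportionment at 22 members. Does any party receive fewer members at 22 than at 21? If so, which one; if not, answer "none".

At 21 seats: C 8, F 6, G 1, A 6.
At 22 seats: C 8, F 7, G 0, A 7.
G drops from 1 to 0.

G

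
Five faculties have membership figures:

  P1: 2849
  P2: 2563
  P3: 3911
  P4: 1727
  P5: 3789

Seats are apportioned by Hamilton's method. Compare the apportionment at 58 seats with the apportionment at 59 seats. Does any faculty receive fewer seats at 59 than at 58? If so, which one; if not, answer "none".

At 58 seats: P1 11, P2 10, P3 15, P4 7, P5 15.
At 59 seats: P1 11, P2 10, P3 16, P4 7, P5 15.
No faculty's allocation decreased.

none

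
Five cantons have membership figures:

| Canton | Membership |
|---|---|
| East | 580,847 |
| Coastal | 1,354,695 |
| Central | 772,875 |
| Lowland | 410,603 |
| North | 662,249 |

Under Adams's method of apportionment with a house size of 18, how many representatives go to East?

3

Standard divisor 3781269/18 ≈ 210070.5; standard quotas: East 2.765, Coastal 6.449, Central 3.679, Lowland 1.955, North 3.153.
Rounding up gives 3, 7, 4, 2, 4 = 20 seats, so the divisor must be adjusted.
With modified divisor 241700: modified quotas East 2.403, Coastal 5.605, Central 3.198, Lowland 1.699, North 2.740.
Rounding up: East 3, Coastal 6, Central 4, Lowland 2, North 3 (total 18).
East receives 3.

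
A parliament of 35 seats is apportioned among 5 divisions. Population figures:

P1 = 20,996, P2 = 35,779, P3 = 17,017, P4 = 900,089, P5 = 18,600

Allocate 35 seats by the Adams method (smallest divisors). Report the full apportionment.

Standard divisor 992481/35 ≈ 28356.6; standard quotas: P1 0.740, P2 1.262, P3 0.600, P4 31.742, P5 0.656.
Rounding up gives 1, 2, 1, 32, 1 = 37 seats, so the divisor must be adjusted.
With modified divisor 30500: modified quotas P1 0.688, P2 1.173, P3 0.558, P4 29.511, P5 0.610.
Rounding up: P1 1, P2 2, P3 1, P4 30, P5 1 (total 35).

P1 1, P2 2, P3 1, P4 30, P5 1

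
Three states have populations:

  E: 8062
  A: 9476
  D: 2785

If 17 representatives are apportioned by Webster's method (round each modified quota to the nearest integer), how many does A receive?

8

Standard divisor 20323/17 ≈ 1195.471; standard quotas: E 6.744, A 7.927, D 2.330.
Rounding to the nearest integer gives E 7, A 8, D 2 — total 17, matching the house size, so no adjustment is needed.
A receives 8.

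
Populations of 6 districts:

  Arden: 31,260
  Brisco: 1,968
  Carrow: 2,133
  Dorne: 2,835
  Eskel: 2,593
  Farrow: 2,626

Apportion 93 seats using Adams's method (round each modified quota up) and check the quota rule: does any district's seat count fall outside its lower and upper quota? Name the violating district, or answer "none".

Standard quotas: Arden 66.963, Brisco 4.216, Carrow 4.569, Dorne 6.073, Eskel 5.555, Farrow 5.625.
Adams allocation: Arden 65, Brisco 5, Carrow 5, Dorne 6, Eskel 6, Farrow 6.
Arden has quota 66.963 (lower 66, upper 67) but receives 65 — outside the quota interval.

Arden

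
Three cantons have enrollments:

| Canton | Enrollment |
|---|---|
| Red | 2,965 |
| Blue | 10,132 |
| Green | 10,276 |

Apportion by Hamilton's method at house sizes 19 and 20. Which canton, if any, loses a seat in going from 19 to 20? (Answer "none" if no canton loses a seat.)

Red

At 19 seats: Red 3, Blue 8, Green 8.
At 20 seats: Red 2, Blue 9, Green 9.
Red drops from 3 to 2.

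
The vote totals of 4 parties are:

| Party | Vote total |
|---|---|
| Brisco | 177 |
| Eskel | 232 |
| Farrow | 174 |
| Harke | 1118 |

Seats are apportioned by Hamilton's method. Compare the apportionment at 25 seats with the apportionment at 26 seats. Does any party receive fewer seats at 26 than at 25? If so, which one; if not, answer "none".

none

At 25 seats: Brisco 3, Eskel 3, Farrow 3, Harke 16.
At 26 seats: Brisco 3, Eskel 3, Farrow 3, Harke 17.
No party's allocation decreased.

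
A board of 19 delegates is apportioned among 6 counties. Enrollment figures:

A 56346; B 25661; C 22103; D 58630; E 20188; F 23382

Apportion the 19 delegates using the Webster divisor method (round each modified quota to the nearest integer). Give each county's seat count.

Standard divisor 206310/19 ≈ 10858.421; standard quotas: A 5.189, B 2.363, C 2.036, D 5.399, E 1.859, F 2.153.
Rounding to the nearest integer gives 5, 2, 2, 5, 2, 2 = 18 seats, so the divisor must be adjusted.
With modified divisor 10500: modified quotas A 5.366, B 2.444, C 2.105, D 5.584, E 1.923, F 2.227.
Rounding to the nearest integer: A 5, B 2, C 2, D 6, E 2, F 2 (total 19).

A=5, B=2, C=2, D=6, E=2, F=2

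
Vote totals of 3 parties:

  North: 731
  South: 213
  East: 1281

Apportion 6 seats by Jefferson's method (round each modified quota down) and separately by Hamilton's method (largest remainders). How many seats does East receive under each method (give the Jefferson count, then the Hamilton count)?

4 and 3

Jefferson: North 2, South 0, East 4.
Hamilton: North 2, South 1, East 3.
East gets 4 under Jefferson and 3 under Hamilton.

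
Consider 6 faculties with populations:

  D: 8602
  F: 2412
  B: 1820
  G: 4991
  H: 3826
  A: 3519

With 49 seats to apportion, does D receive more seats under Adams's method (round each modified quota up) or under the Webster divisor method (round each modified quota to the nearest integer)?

Webster

Adams: D 16, F 5, B 4, G 10, H 7, A 7.
Webster: D 17, F 5, B 3, G 10, H 7, A 7.
D gets 16 under Adams and 17 under Webster.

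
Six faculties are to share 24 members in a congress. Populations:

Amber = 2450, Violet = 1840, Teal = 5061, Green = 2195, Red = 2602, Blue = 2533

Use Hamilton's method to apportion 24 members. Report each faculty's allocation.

Standard divisor: 16681 ÷ 24 ≈ 695.042.
Standard quotas: Amber 3.5250, Violet 2.6473, Teal 7.2816, Green 3.1581, Red 3.7437, Blue 3.6444.
Lower quotas: Amber 3, Violet 2, Teal 7, Green 3, Red 3, Blue 3 (sum 21, leaving 3 seats).
Remainders in descending order: Red 0.7437, Violet 0.6473, Blue 0.6444, Amber 0.5250, Teal 0.2816, Green 0.1581.
Largest remainders: Red, Violet, Blue receive the extra seats.

Amber: 3; Violet: 3; Teal: 7; Green: 3; Red: 4; Blue: 4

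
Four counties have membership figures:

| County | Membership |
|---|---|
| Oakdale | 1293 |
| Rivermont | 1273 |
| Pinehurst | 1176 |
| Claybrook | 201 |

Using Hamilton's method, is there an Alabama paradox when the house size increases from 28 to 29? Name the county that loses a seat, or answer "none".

Claybrook

At 28 seats: Oakdale 9, Rivermont 9, Pinehurst 8, Claybrook 2.
At 29 seats: Oakdale 10, Rivermont 9, Pinehurst 9, Claybrook 1.
Claybrook drops from 2 to 1.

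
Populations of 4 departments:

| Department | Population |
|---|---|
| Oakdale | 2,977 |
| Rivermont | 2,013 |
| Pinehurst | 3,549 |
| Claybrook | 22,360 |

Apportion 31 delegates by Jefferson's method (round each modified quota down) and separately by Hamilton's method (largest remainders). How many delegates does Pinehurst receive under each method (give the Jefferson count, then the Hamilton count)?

Jefferson: Oakdale 3, Rivermont 2, Pinehurst 3, Claybrook 23.
Hamilton: Oakdale 3, Rivermont 2, Pinehurst 4, Claybrook 22.
Pinehurst gets 3 under Jefferson and 4 under Hamilton.

3 and 4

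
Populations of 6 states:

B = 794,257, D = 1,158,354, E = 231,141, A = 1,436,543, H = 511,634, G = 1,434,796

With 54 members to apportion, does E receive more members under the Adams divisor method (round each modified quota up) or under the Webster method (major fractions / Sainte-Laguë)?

Adams

Adams: B 8, D 11, E 3, A 14, H 5, G 13.
Webster: B 8, D 11, E 2, A 14, H 5, G 14.
E gets 3 under Adams and 2 under Webster.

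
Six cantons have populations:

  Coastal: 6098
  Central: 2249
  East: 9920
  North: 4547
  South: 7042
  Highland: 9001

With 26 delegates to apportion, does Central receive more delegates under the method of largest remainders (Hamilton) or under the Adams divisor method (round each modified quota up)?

Adams

Hamilton: Coastal 4, Central 1, East 7, North 3, South 5, Highland 6.
Adams: Coastal 4, Central 2, East 6, North 3, South 5, Highland 6.
Central gets 1 under Hamilton and 2 under Adams.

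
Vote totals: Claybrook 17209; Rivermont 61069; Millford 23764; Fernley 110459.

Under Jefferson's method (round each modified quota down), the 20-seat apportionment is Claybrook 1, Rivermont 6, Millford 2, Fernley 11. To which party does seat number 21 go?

Priority for the next seat is population ÷ (current seats + 1).
Priorities: Claybrook 8604.500, Rivermont 8724.143, Millford 7921.333, Fernley 9204.917.
Highest priority: Fernley.

Fernley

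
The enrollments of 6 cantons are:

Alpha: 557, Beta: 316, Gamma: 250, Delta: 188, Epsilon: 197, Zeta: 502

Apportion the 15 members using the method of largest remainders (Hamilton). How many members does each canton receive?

Alpha: 4; Beta: 2; Gamma: 2; Delta: 1; Epsilon: 2; Zeta: 4

The standard divisor is 2010/15 = 134.
Standard quotas: Alpha 4.157, Beta 2.358, Gamma 1.866, Delta 1.403, Epsilon 1.470, Zeta 3.746.
Lower quotas: Alpha 4, Beta 2, Gamma 1, Delta 1, Epsilon 1, Zeta 3 (sum 12, leaving 3 seats).
Remainders in descending order: Gamma 0.866, Zeta 0.746, Epsilon 0.470, Delta 0.403, Beta 0.358, Alpha 0.157.
The surplus seats go to Gamma, Zeta, Epsilon.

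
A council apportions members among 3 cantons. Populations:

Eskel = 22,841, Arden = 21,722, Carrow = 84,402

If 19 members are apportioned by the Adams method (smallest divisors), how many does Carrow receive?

Standard divisor 128965/19 ≈ 6787.632; standard quotas: Eskel 3.365, Arden 3.200, Carrow 12.435.
Rounding up gives 4, 4, 13 = 21 seats, so the divisor must be adjusted.
With modified divisor 7400: modified quotas Eskel 3.087, Arden 2.935, Carrow 11.406.
Rounding up: Eskel 4, Arden 3, Carrow 12 (total 19).
Carrow receives 12.

12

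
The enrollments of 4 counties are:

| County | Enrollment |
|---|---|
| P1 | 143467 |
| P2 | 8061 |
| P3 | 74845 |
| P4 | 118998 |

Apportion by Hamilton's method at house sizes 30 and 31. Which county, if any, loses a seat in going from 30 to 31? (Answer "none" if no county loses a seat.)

none

At 30 seats: P1 12, P2 1, P3 7, P4 10.
At 31 seats: P1 13, P2 1, P3 7, P4 10.
No county's allocation decreased.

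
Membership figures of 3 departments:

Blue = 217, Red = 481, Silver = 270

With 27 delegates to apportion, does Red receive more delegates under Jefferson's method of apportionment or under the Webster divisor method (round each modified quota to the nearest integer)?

Jefferson: Blue 6, Red 14, Silver 7.
Webster: Blue 6, Red 13, Silver 8.
Red gets 14 under Jefferson and 13 under Webster.

Jefferson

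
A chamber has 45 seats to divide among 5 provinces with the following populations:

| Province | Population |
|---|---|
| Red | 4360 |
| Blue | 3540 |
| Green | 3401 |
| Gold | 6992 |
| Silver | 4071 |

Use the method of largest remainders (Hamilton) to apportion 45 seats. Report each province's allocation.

Red 9, Blue 7, Green 7, Gold 14, Silver 8

The standard divisor is 22364/45 ≈ 496.978.
Standard quotas: Red 8.7730, Blue 7.1231, Green 6.8434, Gold 14.0690, Silver 8.1915.
Lower quotas: Red 8, Blue 7, Green 6, Gold 14, Silver 8 (sum 43, leaving 2 seats).
Remainders in descending order: Green 0.8434, Red 0.7730, Silver 0.1915, Blue 0.1231, Gold 0.0690.
Largest remainders: Green, Red receive the extra seats.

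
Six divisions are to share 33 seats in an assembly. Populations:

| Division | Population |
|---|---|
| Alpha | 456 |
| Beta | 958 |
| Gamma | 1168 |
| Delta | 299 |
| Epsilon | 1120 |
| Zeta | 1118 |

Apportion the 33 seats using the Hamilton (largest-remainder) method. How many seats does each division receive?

Alpha=3, Beta=6, Gamma=8, Delta=2, Epsilon=7, Zeta=7

Total 5119; standard divisor 5119/33 ≈ 155.121.
Standard quotas: Alpha 2.940, Beta 6.176, Gamma 7.530, Delta 1.928, Epsilon 7.220, Zeta 7.207.
Lower quotas: Alpha 2, Beta 6, Gamma 7, Delta 1, Epsilon 7, Zeta 7 (sum 30, leaving 3 seats).
Remainders in descending order: Alpha 0.940, Delta 0.928, Gamma 0.530, Epsilon 0.220, Zeta 0.207, Beta 0.176.
The surplus seats go to Alpha, Delta, Gamma.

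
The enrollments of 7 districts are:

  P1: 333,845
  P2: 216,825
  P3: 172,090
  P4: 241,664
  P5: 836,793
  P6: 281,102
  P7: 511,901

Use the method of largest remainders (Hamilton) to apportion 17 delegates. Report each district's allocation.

P1: 2, P2: 1, P3: 1, P4: 2, P5: 6, P6: 2, P7: 3

Total 2594220; standard divisor 2594220/17 ≈ 152601.176.
Standard quotas: P1 2.1877, P2 1.4209, P3 1.1277, P4 1.5836, P5 5.4835, P6 1.8421, P7 3.3545.
Lower quotas: P1 2, P2 1, P3 1, P4 1, P5 5, P6 1, P7 3 (sum 14, leaving 3 seats).
Remainders in descending order: P6 0.8421, P4 0.5836, P5 0.4835, P2 0.4209, P7 0.3545, P1 0.1877, P3 0.1277.
The surplus seats go to P6, P4, P5.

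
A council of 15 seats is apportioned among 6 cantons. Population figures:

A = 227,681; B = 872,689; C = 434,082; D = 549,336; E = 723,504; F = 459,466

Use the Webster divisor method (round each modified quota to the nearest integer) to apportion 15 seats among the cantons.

A=1, B=4, C=2, D=3, E=3, F=2

Standard divisor 3266758/15 ≈ 217783.867; standard quotas: A 1.045, B 4.007, C 1.993, D 2.522, E 3.322, F 2.110.
Rounding to the nearest integer gives A 1, B 4, C 2, D 3, E 3, F 2 — total 15, matching the house size, so no adjustment is needed.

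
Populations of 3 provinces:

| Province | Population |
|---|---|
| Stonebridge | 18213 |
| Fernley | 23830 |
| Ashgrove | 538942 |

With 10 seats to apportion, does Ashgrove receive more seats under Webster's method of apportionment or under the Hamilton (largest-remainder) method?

Webster: Stonebridge 0, Fernley 0, Ashgrove 10.
Hamilton: Stonebridge 0, Fernley 1, Ashgrove 9.
Ashgrove gets 10 under Webster and 9 under Hamilton.

Webster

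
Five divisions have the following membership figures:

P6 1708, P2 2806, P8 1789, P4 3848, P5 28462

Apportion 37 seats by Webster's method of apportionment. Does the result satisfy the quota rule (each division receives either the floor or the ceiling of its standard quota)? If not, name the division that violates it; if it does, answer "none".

Standard quotas: P6 1.637, P2 2.689, P8 1.714, P4 3.687, P5 27.273.
Webster allocation: P6 2, P2 3, P8 2, P4 4, P5 26.
P5 has quota 27.273 (lower 27, upper 28) but receives 26 — outside the quota interval.

P5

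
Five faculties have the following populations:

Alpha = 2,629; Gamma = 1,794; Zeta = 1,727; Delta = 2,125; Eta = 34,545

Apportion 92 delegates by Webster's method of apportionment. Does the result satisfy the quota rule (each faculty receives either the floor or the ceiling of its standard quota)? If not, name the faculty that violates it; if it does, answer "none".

Standard quotas: Alpha 5.648, Gamma 3.854, Zeta 3.711, Delta 4.566, Eta 74.221.
Webster allocation: Alpha 6, Gamma 4, Zeta 4, Delta 5, Eta 73.
Eta has quota 74.221 (lower 74, upper 75) but receives 73 — outside the quota interval.

Eta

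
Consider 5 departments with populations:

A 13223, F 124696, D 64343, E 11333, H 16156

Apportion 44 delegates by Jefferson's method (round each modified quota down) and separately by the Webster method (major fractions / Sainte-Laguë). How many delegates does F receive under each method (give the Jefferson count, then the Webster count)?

25 and 24

Jefferson: A 2, F 25, D 12, E 2, H 3.
Webster: A 3, F 24, D 12, E 2, H 3.
F gets 25 under Jefferson and 24 under Webster.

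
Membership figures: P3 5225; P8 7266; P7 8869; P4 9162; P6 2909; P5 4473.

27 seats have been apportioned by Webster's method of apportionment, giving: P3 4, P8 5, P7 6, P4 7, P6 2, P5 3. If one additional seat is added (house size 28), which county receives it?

Priority for the next seat is population ÷ (current seats + 0.5).
Priorities: P3 1161.111, P8 1321.091, P7 1364.462, P4 1221.600, P6 1163.600, P5 1278.000.
Highest priority: P7.

P7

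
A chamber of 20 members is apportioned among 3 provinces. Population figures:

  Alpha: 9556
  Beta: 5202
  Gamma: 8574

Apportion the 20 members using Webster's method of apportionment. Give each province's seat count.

Standard divisor 23332/20 ≈ 1166.6; standard quotas: Alpha 8.191, Beta 4.459, Gamma 7.350.
Rounding to the nearest integer gives 8, 4, 7 = 19 seats, so the divisor must be adjusted.
With modified divisor 1150: modified quotas Alpha 8.310, Beta 4.523, Gamma 7.456.
Rounding to the nearest integer: Alpha 8, Beta 5, Gamma 7 (total 20).

Alpha=8; Beta=5; Gamma=7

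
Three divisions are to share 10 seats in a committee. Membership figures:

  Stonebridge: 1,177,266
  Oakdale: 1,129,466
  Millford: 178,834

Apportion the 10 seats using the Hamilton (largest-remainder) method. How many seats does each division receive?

Total 2485566; standard divisor 2485566/10 ≈ 248556.6.
Standard quotas: Stonebridge 4.7364, Oakdale 4.5441, Millford 0.7195.
Lower quotas: Stonebridge 4, Oakdale 4, Millford 0 (sum 8, leaving 2 seats).
Remainders in descending order: Stonebridge 0.7364, Millford 0.7195, Oakdale 0.5441.
The surplus seats go to Stonebridge, Millford.

Stonebridge=5, Oakdale=4, Millford=1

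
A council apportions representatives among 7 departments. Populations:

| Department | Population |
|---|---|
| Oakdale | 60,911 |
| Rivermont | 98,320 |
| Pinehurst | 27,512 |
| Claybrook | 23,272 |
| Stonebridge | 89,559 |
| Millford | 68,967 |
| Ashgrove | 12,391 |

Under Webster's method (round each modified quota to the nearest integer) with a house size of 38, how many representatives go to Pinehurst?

3

Standard divisor 380932/38 ≈ 10024.526; standard quotas: Oakdale 6.076, Rivermont 9.808, Pinehurst 2.744, Claybrook 2.322, Stonebridge 8.934, Millford 6.880, Ashgrove 1.236.
Rounding to the nearest integer gives Oakdale 6, Rivermont 10, Pinehurst 3, Claybrook 2, Stonebridge 9, Millford 7, Ashgrove 1 — total 38, matching the house size, so no adjustment is needed.
Pinehurst receives 3.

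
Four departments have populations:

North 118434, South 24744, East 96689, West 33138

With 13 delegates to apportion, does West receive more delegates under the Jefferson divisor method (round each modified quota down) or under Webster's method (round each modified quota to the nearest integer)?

Webster

Jefferson: North 6, South 1, East 5, West 1.
Webster: North 6, South 1, East 4, West 2.
West gets 1 under Jefferson and 2 under Webster.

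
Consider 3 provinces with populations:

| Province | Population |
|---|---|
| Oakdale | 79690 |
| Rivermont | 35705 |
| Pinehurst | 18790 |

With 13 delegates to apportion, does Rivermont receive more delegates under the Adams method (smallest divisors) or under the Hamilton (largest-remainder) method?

Adams

Adams: Oakdale 7, Rivermont 4, Pinehurst 2.
Hamilton: Oakdale 8, Rivermont 3, Pinehurst 2.
Rivermont gets 4 under Adams and 3 under Hamilton.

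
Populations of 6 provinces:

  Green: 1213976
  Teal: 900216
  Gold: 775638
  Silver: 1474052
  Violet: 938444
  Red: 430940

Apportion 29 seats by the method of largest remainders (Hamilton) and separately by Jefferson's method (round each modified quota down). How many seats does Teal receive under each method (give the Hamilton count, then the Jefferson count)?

5 and 4

Hamilton: Green 6, Teal 5, Gold 4, Silver 7, Violet 5, Red 2.
Jefferson: Green 6, Teal 4, Gold 4, Silver 8, Violet 5, Red 2.
Teal gets 5 under Hamilton and 4 under Jefferson.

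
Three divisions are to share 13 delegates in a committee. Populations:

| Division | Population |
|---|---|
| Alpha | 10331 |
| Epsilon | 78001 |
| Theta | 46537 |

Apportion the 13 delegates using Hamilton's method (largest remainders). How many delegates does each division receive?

Alpha: 1; Epsilon: 8; Theta: 4

Total 134869; standard divisor 134869/13 ≈ 10374.538.
Standard quotas: Alpha 0.9958, Epsilon 7.5185, Theta 4.4857.
Lower quotas: Alpha 0, Epsilon 7, Theta 4 (sum 11, leaving 2 seats).
Remainders in descending order: Alpha 0.9958, Epsilon 0.5185, Theta 0.4857.
The surplus seats go to Alpha, Epsilon.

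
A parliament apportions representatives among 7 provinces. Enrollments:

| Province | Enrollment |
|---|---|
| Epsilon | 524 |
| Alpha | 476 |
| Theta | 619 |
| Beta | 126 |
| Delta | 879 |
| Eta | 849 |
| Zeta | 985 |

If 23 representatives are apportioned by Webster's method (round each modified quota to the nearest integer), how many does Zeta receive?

5

Standard divisor 4458/23 ≈ 193.826; standard quotas: Epsilon 2.703, Alpha 2.456, Theta 3.194, Beta 0.650, Delta 4.535, Eta 4.380, Zeta 5.082.
Rounding to the nearest integer gives Epsilon 3, Alpha 2, Theta 3, Beta 1, Delta 5, Eta 4, Zeta 5 — total 23, matching the house size, so no adjustment is needed.
Zeta receives 5.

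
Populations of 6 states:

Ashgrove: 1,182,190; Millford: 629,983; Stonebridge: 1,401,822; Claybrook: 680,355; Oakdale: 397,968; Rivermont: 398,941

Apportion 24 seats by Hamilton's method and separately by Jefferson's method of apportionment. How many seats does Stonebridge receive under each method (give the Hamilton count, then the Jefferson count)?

7 and 8

Hamilton: Ashgrove 6, Millford 3, Stonebridge 7, Claybrook 4, Oakdale 2, Rivermont 2.
Jefferson: Ashgrove 6, Millford 3, Stonebridge 8, Claybrook 3, Oakdale 2, Rivermont 2.
Stonebridge gets 7 under Hamilton and 8 under Jefferson.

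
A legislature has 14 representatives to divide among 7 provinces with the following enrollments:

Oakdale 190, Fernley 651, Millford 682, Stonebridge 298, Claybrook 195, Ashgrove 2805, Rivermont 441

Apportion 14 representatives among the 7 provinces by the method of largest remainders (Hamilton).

Oakdale: 0, Fernley: 2, Millford: 2, Stonebridge: 1, Claybrook: 1, Ashgrove: 7, Rivermont: 1

The standard divisor is 5262/14 ≈ 375.857.
Standard quotas: Oakdale 0.506, Fernley 1.732, Millford 1.815, Stonebridge 0.793, Claybrook 0.519, Ashgrove 7.463, Rivermont 1.173.
Lower quotas: Oakdale 0, Fernley 1, Millford 1, Stonebridge 0, Claybrook 0, Ashgrove 7, Rivermont 1 (sum 10, leaving 4 seats).
Remainders in descending order: Millford 0.815, Stonebridge 0.793, Fernley 0.732, Claybrook 0.519, Oakdale 0.506, Ashgrove 0.463, Rivermont 0.173.
The surplus seats go to Millford, Stonebridge, Fernley, Claybrook.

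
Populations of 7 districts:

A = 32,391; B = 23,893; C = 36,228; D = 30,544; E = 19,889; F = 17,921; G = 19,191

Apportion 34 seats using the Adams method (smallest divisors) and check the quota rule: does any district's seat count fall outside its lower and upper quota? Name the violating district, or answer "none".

none

Standard quotas: A 6.116, B 4.512, C 6.841, D 5.768, E 3.756, F 3.384, G 3.624.
Adams allocation: A 6, B 4, C 7, D 6, E 4, F 3, G 4.
Every allocation lies between the lower and upper quota.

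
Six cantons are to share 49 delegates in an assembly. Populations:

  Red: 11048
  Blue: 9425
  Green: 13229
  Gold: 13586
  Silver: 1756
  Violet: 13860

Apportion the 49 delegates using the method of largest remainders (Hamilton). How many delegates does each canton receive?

Red: 9, Blue: 7, Green: 10, Gold: 11, Silver: 1, Violet: 11

Total 62904; standard divisor 62904/49 ≈ 1283.755.
Standard quotas: Red 8.6060, Blue 7.3417, Green 10.3049, Gold 10.5830, Silver 1.3679, Violet 10.7965.
Lower quotas: Red 8, Blue 7, Green 10, Gold 10, Silver 1, Violet 10 (sum 46, leaving 3 seats).
Remainders in descending order: Violet 0.7965, Red 0.6060, Gold 0.5830, Silver 0.3679, Blue 0.3417, Green 0.3049.
The surplus seats go to Violet, Red, Gold.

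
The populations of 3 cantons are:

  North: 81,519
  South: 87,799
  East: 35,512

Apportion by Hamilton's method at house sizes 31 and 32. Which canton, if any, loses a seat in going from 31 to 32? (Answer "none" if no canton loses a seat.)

East

At 31 seats: North 12, South 13, East 6.
At 32 seats: North 13, South 14, East 5.
East drops from 6 to 5.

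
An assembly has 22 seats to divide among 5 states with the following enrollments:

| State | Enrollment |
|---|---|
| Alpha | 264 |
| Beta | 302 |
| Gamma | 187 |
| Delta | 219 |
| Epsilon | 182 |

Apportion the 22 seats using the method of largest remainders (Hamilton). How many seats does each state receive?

The standard divisor is 1154/22 ≈ 52.455.
Standard quotas: Alpha 5.033, Beta 5.757, Gamma 3.565, Delta 4.175, Epsilon 3.470.
Lower quotas: Alpha 5, Beta 5, Gamma 3, Delta 4, Epsilon 3 (sum 20, leaving 2 seats).
Remainders in descending order: Beta 0.757, Gamma 0.565, Epsilon 0.470, Delta 0.175, Alpha 0.033.
Largest remainders: Beta, Gamma receive the extra seats.

Alpha 5, Beta 6, Gamma 4, Delta 4, Epsilon 3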